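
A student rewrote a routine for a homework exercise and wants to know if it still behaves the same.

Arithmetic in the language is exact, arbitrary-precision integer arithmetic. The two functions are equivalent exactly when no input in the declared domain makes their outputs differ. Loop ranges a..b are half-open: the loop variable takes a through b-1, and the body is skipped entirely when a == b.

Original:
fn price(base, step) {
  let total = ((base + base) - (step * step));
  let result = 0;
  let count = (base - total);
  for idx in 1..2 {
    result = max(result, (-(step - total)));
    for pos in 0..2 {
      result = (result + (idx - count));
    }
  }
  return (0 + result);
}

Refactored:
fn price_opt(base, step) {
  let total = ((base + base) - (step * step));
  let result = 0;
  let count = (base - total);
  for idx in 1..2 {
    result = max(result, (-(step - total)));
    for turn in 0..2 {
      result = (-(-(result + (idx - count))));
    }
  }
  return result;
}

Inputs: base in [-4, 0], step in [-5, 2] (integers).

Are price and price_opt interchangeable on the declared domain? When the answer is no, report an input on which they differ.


Behavior is preserved: although constant usage differs, local variable names differ, arithmetic usage differs, the outputs never diverge.
As a probe, take base=-4, step=-2: price runs total = -12; result = 0; count = 8; [idx=1]; result = 0; [pos=0]; result = -7; [pos=1]; result = -14; return -14; price_opt runs total = -12; result = 0; count = 8; [idx=1]; result = 0; [turn=0]; result = -7; [turn=1]; result = -14; return -14; both end at -14.
Sweeping the whole domain (40 inputs) finds no disagreement.
verdict: equivalent


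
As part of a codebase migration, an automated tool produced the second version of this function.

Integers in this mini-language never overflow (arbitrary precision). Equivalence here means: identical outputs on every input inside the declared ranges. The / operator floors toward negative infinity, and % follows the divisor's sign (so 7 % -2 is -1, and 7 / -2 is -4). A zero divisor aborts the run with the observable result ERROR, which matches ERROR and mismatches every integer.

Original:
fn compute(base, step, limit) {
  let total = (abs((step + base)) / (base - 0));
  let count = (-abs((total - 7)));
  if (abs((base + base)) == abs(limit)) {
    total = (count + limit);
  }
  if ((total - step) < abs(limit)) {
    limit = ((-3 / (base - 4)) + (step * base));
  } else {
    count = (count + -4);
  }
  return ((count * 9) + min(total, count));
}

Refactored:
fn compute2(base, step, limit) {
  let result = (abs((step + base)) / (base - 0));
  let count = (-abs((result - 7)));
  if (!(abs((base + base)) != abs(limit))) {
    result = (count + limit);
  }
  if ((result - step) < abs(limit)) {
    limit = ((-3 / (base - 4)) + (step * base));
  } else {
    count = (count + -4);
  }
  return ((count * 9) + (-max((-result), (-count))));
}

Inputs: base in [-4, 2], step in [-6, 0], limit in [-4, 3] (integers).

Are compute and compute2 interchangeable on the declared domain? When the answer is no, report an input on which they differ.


Equivalent — the differences include boolean connective usage differs; also local variable names differ; also comparison usage differs; also min/max/abs usage differs, yet no declared input distinguishes the two.
As a probe, take base=2, step=0, limit=-1: compute runs total := 1 | count := -6 | (abs((base + base)) == abs(limit)): false | ((total - step) < abs(limit)): false | count := -10 | result -100; compute2 runs result := 1 | count := -6 | (!(abs((base + base)) != abs(limit))): false | ((result - step) < abs(limit)): false | count := -10 | result -100; both end at -100.
Checked all 392 inputs in the declared domain: the outputs agree on every one.
verdict: equivalent


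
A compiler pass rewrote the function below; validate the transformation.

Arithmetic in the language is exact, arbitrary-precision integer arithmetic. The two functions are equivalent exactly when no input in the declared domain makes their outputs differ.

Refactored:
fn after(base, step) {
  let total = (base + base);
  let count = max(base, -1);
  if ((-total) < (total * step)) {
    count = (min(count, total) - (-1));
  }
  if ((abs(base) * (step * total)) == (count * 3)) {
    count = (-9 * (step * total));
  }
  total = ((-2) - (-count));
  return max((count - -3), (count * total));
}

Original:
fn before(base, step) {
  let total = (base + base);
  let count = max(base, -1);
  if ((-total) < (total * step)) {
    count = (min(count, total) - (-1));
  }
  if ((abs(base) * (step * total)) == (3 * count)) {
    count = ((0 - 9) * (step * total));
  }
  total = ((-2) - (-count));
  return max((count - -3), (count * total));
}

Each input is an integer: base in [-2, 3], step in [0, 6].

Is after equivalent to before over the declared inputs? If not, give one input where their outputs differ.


Reading the diff, among the changes: constant usage differs; also arithmetic usage differs.
As a probe, take base=0, step=3: before runs total=0, then count=0, then ((-total) < (total * step)) is false, then ((abs(base) * (step * total)) == (3 * count)) is true, then count=0, then total=-2, then returns 3; after runs total=0, then count=0, then ((-total) < (total * step)) is false, then ((abs(base) * (step * total)) == (count * 3)) is true, then count=0, then total=-2, then returns 3; both end at 3.
Every one of the 42 inputs gives matching results.
verdict: equivalent


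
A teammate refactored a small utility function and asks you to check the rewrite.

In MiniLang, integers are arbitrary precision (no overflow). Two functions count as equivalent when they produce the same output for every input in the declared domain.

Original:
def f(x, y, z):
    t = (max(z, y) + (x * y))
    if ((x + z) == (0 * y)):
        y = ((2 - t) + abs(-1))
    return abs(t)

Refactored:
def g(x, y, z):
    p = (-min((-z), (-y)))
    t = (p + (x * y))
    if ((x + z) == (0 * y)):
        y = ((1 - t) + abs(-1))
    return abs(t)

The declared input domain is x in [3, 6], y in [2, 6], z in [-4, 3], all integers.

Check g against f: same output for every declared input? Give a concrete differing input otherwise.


The edit looks behavioral (`2` became `1`), but over these ranges it never changes the outcome; all 160 inputs agree.
verdict: equivalent


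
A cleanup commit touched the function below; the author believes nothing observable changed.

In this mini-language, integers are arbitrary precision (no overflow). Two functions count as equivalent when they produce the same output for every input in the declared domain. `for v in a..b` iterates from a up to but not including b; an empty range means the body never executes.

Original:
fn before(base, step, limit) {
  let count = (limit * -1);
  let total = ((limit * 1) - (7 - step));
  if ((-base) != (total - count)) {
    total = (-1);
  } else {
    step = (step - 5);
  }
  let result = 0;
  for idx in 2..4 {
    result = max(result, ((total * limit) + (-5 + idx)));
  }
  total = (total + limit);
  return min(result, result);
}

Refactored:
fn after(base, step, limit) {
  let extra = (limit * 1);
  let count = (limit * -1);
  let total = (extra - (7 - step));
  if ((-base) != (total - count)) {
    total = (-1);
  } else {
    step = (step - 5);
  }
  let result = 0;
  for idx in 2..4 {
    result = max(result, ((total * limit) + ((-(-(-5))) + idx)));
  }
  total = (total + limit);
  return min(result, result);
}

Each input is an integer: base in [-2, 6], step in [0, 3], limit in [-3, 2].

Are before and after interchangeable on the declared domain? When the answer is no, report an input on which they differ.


This is a faithful refactor — statement counts differ; and local variable names differ, but the computed results match everywhere.
Spot check at base=4, step=1, limit=0 — before: count = 0; total = -6; ((-base) != (total - count)) -> true; total = -1; result = 0; [idx=2]; result = 0; [idx=3]; result = 0; total = -1; return 0. after: extra = 0; count = 0; total = -6; ((-base) != (total - count)) -> true; total = -1; result = 0; [idx=2]; result = 0; [idx=3]; result = 0; total = -1; return 0. Both give 0.
An exhaustive pass over the 216 declared inputs shows identical outputs.
verdict: equivalent


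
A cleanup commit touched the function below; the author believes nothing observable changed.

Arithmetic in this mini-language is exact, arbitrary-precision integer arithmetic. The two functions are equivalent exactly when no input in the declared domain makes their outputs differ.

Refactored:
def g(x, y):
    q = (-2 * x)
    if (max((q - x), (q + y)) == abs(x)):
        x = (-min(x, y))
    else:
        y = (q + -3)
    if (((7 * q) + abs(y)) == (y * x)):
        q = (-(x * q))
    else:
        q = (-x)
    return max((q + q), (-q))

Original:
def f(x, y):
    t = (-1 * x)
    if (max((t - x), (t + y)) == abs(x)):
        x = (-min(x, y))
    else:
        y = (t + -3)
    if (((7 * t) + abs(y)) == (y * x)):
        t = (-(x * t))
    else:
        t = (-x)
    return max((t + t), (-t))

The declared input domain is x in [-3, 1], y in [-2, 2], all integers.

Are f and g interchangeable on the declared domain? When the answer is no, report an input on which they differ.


Evaluate both at x=1, y=2.
f: t = -1; (max((t - x), (t + y)) == abs(x)) -> true; x = -1; (((7 * t) + abs(y)) == (y * x)) -> false; t = 1; return 2
g: q = -2; (max((q - x), (q + y)) == abs(x)) -> false; y = -5; (((7 * q) + abs(y)) == (y * x)) -> false; q = -1; return 1
2 and 1 differ, so these are not the same function on this domain.
verdict: not equivalent; witness: x=1, y=2


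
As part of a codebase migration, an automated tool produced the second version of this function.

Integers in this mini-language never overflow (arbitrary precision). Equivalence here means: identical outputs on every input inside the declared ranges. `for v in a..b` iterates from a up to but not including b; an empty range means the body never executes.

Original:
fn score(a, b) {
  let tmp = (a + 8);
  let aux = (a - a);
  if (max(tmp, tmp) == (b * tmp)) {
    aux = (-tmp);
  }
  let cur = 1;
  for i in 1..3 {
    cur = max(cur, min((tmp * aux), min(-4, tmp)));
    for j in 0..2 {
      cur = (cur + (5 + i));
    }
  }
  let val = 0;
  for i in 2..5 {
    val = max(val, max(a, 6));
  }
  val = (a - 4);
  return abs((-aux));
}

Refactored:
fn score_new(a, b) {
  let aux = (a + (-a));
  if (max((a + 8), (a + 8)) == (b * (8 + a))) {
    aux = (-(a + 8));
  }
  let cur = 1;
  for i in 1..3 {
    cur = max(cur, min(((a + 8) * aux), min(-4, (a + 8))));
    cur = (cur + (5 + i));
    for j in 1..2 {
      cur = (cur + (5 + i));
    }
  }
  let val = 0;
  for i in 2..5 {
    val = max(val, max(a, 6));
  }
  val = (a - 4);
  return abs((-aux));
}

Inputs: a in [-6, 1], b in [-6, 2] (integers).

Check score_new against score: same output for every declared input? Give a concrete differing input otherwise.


Side by side, the visible changes include: constant usage differs, and local variable names differ, and arithmetic usage differs, and loop structure differs.
One worked example (a=-3, b=-3) — score: tmp = 5; aux = 0; (max(tmp, tmp) == (b * tmp)) -> false; cur = 1; [i=1]; cur = 1; [j=0]; cur = 7; [j=1]; cur = 13; [i=2]; cur = 13; [j=0]; cur = 20; [j=1]; cur = 27; val = 0; [i=2]; val = 6; [i=3]; val = 6; [i=4]; val = 6; val = -7; return 0; score_new: aux = 0; (max((a + 8), (a + 8)) == (b * (8 + a))) -> false; cur = 1; [i=1]; cur = 1; cur = 7; [j=1]; cur = 13; [i=2]; cur = 13; cur = 20; [j=1]; cur = 27; val = 0; [i=2]; val = 6; [i=3]; val = 6; [i=4]; val = 6; val = -7; return 0; agreement on 0.
Every one of the 72 inputs gives matching results.
verdict: equivalent


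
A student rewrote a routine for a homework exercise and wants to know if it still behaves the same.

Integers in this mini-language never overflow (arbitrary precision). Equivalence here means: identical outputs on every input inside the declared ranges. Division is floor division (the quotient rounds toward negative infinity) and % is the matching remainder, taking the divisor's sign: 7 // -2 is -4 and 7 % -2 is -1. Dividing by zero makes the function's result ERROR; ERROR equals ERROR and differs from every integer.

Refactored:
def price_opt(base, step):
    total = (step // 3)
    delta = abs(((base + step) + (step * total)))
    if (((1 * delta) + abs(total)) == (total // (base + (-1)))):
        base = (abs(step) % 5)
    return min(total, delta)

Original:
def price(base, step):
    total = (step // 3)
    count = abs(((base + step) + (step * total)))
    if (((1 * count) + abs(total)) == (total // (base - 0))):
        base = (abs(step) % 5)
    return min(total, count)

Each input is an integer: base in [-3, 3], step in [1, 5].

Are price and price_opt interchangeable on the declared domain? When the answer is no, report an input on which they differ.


Try base=0, step=1.
price: total=0, then count=1, then a zero divisor aborts: ERROR
price_opt: total=0, then delta=1, then (((1 * delta) + abs(total)) == (total // (base + (-1)))) is false, then returns 0
ERROR and 0 differ, so these are not the same function on this domain.
verdict: not equivalent; witness: base=0, step=1


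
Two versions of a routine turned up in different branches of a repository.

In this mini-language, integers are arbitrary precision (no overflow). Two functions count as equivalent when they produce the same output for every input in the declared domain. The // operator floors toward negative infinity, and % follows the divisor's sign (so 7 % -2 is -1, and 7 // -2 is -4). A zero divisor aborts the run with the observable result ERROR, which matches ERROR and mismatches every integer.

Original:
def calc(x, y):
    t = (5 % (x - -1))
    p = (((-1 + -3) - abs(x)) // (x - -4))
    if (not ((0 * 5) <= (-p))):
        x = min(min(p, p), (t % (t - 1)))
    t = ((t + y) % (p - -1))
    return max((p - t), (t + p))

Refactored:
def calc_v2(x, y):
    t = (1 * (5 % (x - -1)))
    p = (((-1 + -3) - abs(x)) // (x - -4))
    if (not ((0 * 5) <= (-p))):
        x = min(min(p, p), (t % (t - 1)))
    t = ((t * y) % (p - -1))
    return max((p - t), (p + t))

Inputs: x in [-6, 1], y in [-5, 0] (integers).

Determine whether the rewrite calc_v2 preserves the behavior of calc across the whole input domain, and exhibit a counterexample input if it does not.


Try x=-6, y=-5.
calc: t=0, then p=5, then (not ((0 * 5) <= (-p))) is true, then x=0, then t=1, then returns 6
calc_v2: t=0, then p=5, then (not ((0 * 5) <= (-p))) is true, then x=0, then t=0, then returns 5
6 and 5 differ, so these are not the same function on this domain.
verdict: not equivalent; witness: x=-6, y=-5


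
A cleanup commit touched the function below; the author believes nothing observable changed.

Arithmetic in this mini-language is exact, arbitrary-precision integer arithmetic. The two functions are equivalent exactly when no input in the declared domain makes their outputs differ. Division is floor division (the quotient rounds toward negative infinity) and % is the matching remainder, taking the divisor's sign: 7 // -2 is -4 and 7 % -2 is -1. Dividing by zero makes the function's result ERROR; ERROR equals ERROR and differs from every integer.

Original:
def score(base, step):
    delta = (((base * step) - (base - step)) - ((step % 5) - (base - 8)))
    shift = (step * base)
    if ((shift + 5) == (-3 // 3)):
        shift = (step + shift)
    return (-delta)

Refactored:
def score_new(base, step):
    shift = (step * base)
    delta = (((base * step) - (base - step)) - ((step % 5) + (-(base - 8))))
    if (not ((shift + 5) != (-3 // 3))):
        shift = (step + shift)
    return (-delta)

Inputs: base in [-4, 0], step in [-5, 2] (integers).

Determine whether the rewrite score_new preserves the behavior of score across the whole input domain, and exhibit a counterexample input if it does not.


Behavior is preserved: although boolean connective usage differs, comparison usage differs, arithmetic usage differs, the outputs never diverge.
One worked example (base=0, step=-3) — score: delta = -13; shift = 0; ((shift + 5) == (-3 // 3)) -> false; return 13; score_new: shift = 0; delta = -13; (not ((shift + 5) != (-3 // 3))) -> false; return 13; agreement on 13.
Across all 40 domain points the two functions coincide.
verdict: equivalent


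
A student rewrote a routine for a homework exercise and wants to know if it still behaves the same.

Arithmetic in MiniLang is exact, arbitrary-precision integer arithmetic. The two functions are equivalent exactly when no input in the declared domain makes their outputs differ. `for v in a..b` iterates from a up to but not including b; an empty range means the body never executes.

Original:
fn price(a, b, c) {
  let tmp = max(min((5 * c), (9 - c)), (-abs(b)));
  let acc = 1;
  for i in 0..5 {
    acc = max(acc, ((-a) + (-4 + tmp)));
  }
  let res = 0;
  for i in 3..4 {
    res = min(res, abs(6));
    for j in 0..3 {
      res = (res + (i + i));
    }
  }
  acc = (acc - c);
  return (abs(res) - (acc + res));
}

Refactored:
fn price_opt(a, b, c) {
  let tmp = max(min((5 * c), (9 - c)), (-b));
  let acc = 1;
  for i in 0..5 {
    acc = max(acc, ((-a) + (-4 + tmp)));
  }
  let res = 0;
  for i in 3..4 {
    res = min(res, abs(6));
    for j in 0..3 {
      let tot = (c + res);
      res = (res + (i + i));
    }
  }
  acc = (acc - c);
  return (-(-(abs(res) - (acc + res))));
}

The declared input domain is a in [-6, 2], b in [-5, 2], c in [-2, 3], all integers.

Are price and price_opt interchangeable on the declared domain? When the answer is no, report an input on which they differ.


Evaluate both at a=-6, b=-5, c=-2.
price: tmp := -5 | acc := 1 | iter i=0: | acc := 1 | iter i=1: | acc := 1 | iter i=2: | acc := 1 | iter i=3: | acc := 1 | iter i=4: | acc := 1 | res := 0 | iter i=3: | res := 0 | iter j=0: | res := 6 | iter j=1: | res := 12 | iter j=2: | res := 18 | acc := 3 | result -3
price_opt: tmp := 5 | acc := 1 | iter i=0: | acc := 7 | iter i=1: | acc := 7 | iter i=2: | acc := 7 | iter i=3: | acc := 7 | iter i=4: | acc := 7 | res := 0 | iter i=3: | res := 0 | iter j=0: | tot := -2 | res := 6 | iter j=1: | tot := 4 | res := 12 | iter j=2: | tot := 10 | res := 18 | acc := 9 | result -9
-3 against -9: the behavior changed.
verdict: not equivalent; witness: a=-6, b=-5, c=-2


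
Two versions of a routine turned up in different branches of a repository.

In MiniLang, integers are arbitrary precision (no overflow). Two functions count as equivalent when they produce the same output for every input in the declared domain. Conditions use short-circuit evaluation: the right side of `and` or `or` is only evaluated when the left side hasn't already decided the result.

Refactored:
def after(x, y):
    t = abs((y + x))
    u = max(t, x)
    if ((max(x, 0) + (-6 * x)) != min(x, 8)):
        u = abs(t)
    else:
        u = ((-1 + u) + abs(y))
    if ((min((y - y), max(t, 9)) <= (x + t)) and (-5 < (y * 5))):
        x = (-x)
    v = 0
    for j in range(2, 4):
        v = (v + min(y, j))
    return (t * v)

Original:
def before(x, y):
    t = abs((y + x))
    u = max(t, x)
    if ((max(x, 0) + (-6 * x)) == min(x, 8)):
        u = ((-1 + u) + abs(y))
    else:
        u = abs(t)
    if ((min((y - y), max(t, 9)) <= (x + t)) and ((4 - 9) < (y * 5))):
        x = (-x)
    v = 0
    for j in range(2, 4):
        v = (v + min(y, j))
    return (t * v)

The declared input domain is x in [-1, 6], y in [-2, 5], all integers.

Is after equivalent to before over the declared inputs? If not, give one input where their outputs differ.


Behavior is preserved: although arithmetic usage differs, constant usage differs, comparison usage differs, the outputs never diverge.
As a probe, take x=2, y=2: before runs t := 4 | u := 4 | ((max(x, 0) + (-6 * x)) == min(x, 8)): false | u := 4 | ((min((y - y), max(t, 9)) <= (x + t)) and ((4 - 9) < (y * 5))): true | x := -2 | v := 0 | iter j=2: | v := 2 | iter j=3: | v := 4 | result 16; after runs t := 4 | u := 4 | ((max(x, 0) + (-6 * x)) != min(x, 8)): true | u := 4 | ((min((y - y), max(t, 9)) <= (x + t)) and (-5 < (y * 5))): true | x := -2 | v := 0 | iter j=2: | v := 2 | iter j=3: | v := 4 | result 16; both end at 16.
Every one of the 64 inputs gives matching results.
verdict: equivalent


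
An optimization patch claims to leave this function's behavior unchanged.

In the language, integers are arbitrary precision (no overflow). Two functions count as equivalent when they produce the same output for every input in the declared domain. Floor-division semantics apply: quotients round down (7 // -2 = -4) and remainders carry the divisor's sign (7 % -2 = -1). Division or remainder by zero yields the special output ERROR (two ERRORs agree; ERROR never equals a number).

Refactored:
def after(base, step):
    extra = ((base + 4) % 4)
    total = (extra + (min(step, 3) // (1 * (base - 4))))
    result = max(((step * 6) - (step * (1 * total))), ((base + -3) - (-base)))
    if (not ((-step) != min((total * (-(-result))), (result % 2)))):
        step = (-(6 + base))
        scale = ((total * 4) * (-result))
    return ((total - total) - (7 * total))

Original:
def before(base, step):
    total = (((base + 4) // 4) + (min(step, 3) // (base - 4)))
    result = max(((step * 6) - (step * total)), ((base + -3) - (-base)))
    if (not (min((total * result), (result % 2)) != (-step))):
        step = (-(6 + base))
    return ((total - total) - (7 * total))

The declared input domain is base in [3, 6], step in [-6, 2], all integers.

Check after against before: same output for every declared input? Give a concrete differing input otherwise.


Run the pair on base=3, step=-6.
before: total = 7; result = 6; (not (min((total * result), (result % 2)) != (-step))) -> false; return -49
after: extra = 3; total = 9; result = 18; (not ((-step) != min((total * (-(-result))), (result % 2)))) -> false; return -63
-49 against -63: the behavior changed.
verdict: not equivalent; witness: base=3, step=-6


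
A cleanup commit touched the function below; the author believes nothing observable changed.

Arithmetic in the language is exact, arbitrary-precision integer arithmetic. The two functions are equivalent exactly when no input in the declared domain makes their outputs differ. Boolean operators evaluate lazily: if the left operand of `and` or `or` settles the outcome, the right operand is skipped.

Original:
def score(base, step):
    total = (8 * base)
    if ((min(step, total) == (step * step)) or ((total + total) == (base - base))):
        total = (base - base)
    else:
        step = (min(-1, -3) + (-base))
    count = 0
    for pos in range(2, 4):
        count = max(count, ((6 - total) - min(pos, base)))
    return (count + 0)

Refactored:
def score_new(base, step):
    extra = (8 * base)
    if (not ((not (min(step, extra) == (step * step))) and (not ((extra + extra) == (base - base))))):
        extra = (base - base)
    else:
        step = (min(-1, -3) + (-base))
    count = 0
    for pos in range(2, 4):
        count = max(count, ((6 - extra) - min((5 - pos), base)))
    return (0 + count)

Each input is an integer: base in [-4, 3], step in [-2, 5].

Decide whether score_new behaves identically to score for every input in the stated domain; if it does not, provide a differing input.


Reading the diff, among the changes: local variable names differ, boolean connective usage differs, arithmetic usage differs, constant usage differs.
As a probe, take base=-4, step=0: score runs total becomes -32; next ((min(step, total) == (step * step)) or ((total + total) == (base - base))) evaluates to false; next step becomes 1; next count becomes 0; next at pos=2:; next count becomes 42; next at pos=3:; next count becomes 42; next final value 42; score_new runs extra becomes -32; next (not ((not (min(step, extra) == (step * step))) and (not ((extra + extra) == (base - base))))) evaluates to false; next step becomes 1; next count becomes 0; next at pos=2:; next count becomes 42; next at pos=3:; next count becomes 42; next final value 42; both end at 42.
Sweeping the whole domain (64 inputs) finds no disagreement.
verdict: equivalent


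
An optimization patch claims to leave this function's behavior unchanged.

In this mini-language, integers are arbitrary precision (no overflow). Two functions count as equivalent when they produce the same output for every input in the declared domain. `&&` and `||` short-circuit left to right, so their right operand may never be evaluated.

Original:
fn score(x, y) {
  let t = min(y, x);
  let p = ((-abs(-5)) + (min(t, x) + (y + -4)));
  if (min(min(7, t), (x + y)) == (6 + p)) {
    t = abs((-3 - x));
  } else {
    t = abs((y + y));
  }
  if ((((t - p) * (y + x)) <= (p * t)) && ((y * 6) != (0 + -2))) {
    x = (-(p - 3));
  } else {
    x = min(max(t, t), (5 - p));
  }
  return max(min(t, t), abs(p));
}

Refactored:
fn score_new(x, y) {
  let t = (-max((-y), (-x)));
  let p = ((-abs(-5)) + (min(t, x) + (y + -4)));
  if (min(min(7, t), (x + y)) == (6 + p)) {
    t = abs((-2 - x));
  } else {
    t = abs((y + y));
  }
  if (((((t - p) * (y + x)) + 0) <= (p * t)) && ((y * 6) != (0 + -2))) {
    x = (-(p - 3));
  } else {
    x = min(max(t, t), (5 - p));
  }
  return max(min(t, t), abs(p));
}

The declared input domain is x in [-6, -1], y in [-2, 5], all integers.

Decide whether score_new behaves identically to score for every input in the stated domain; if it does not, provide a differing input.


Equivalent. Although `-3` became `-2`, no input in the stated domain can expose it.
An exhaustive pass over the 48 declared inputs shows identical outputs.
Spot check at x=-4, y=0 — score: t = -4; p = -13; (min(min(7, t), (x + y)) == (6 + p)) -> false; t = 0; ((((t - p) * (y + x)) <= (p * t)) && ((y * 6) != (0 + -2))) -> true; x = 16; return 13. score_new: t = -4; p = -13; (min(min(7, t), (x + y)) == (6 + p)) -> false; t = 0; (((((t - p) * (y + x)) + 0) <= (p * t)) && ((y * 6) != (0 + -2))) -> true; x = 16; return 13. Both give 13.
verdict: equivalent


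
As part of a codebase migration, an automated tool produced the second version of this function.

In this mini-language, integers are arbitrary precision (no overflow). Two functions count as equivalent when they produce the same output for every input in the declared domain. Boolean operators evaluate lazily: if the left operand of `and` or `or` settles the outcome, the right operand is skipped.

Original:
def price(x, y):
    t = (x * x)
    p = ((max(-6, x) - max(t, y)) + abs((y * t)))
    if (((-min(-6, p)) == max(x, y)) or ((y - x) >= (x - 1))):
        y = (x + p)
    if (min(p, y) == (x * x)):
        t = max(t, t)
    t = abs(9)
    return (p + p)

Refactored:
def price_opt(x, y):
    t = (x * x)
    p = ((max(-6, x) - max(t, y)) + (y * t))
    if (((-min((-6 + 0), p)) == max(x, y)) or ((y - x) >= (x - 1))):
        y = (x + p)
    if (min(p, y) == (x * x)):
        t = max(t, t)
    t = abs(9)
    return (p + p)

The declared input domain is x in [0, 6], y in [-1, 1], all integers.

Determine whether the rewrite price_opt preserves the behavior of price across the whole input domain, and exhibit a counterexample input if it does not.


These are not equivalent — on x=1, y=-1 the outputs split (2 vs -2).
price: t = 1; p = 1; (((-min(-6, p)) == max(x, y)) or ((y - x) >= (x - 1))) -> false; (min(p, y) == (x * x)) -> false; t = 9; return 2
price_opt: t = 1; p = -1; (((-min((-6 + 0), p)) == max(x, y)) or ((y - x) >= (x - 1))) -> false; (min(p, y) == (x * x)) -> false; t = 9; return -2
verdict: not equivalent; witness: x=1, y=-1


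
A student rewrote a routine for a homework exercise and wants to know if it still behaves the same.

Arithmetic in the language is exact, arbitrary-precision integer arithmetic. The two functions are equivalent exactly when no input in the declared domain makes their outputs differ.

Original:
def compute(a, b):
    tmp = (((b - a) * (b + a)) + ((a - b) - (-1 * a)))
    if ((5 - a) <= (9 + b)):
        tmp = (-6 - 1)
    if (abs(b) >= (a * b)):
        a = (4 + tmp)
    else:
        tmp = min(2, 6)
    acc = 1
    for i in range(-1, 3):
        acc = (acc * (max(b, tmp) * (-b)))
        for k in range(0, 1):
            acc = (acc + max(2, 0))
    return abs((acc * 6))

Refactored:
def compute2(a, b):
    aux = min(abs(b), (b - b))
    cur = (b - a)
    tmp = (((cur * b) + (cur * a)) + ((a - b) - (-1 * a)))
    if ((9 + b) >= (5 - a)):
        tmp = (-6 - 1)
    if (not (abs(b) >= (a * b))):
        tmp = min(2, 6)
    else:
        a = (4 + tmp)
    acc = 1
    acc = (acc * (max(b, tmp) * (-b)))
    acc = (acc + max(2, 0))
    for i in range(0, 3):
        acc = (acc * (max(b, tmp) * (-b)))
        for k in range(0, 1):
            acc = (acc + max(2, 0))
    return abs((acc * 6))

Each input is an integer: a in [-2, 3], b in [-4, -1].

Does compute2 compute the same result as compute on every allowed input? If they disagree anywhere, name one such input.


The two versions differ — the changes include constant usage differs, and local variable names differ, and statement counts differ, and arithmetic usage differs, and loop structure differs, and boolean connective usage differs, and min/max/abs usage differs, and comparison usage differs.
Tracing a=-2, b=-3: compute: tmp = 4; ((5 - a) <= (9 + b)) -> false; (abs(b) >= (a * b)) -> false; tmp = 2; acc = 1; [i=-1]; acc = 6; [k=0]; acc = 8; [i=0]; acc = 48; [k=0]; acc = 50; [i=1]; acc = 300; [k=0]; acc = 302; [i=2]; acc = 1812; [k=0]; acc = 1814; return 10884 | compute2: aux = 0; cur = -1; tmp = 4; ((9 + b) >= (5 - a)) -> false; (not (abs(b) >= (a * b))) -> true; tmp = 2; acc = 1; acc = 6; acc = 8; [i=0]; acc = 48; [k=0]; acc = 50; [i=1]; acc = 300; [k=0]; acc = 302; [i=2]; acc = 1812; [k=0]; acc = 1814; return 10884 — matching result 10884.
An exhaustive pass over the 24 declared inputs shows identical outputs.
verdict: equivalent


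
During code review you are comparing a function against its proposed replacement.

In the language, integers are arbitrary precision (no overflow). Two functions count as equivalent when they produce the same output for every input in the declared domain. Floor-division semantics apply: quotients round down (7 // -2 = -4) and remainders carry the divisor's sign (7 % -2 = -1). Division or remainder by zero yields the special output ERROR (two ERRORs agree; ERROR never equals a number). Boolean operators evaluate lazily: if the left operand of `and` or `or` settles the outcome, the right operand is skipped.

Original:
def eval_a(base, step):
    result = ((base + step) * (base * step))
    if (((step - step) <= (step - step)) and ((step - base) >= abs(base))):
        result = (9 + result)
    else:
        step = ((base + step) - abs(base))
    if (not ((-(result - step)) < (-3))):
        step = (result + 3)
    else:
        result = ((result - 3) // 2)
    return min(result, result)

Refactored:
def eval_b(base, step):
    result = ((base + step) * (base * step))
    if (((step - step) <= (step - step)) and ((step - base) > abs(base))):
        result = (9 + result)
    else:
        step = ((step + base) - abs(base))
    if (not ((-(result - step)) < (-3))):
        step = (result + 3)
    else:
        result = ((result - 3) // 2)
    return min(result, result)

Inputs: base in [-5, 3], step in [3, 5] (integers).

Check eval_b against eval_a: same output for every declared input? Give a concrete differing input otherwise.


There is a counterexample at base=2, step=4: 27 on one side, 22 on the other.
eval_a: result=48, then (((step - step) <= (step - step)) and ((step - base) >= abs(base))) is true, then result=57, then (not ((-(result - step)) < (-3))) is false, then result=27, then returns 27
eval_b: result=48, then (((step - step) <= (step - step)) and ((step - base) > abs(base))) is false, then step=4, then (not ((-(result - step)) < (-3))) is false, then result=22, then returns 22
verdict: not equivalent; witness: base=2, step=4


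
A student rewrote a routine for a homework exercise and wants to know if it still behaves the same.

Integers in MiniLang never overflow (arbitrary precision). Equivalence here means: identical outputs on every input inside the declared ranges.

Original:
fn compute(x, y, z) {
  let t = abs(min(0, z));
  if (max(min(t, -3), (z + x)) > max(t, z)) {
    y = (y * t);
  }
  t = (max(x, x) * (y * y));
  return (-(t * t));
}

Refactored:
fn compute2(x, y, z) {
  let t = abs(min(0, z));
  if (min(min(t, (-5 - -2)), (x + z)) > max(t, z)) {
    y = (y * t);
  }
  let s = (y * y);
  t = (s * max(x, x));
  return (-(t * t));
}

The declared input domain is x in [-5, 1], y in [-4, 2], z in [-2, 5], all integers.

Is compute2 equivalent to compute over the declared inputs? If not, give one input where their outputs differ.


There is a counterexample at x=1, y=-4, z=0: 0 on one side, -256 on the other.
compute: t := 0 | (max(min(t, -3), (z + x)) > max(t, z)): true | y := 0 | t := 0 | result 0
compute2: t := 0 | (min(min(t, (-5 - -2)), (x + z)) > max(t, z)): false | s := 16 | t := 16 | result -256
verdict: not equivalent; witness: x=1, y=-4, z=0


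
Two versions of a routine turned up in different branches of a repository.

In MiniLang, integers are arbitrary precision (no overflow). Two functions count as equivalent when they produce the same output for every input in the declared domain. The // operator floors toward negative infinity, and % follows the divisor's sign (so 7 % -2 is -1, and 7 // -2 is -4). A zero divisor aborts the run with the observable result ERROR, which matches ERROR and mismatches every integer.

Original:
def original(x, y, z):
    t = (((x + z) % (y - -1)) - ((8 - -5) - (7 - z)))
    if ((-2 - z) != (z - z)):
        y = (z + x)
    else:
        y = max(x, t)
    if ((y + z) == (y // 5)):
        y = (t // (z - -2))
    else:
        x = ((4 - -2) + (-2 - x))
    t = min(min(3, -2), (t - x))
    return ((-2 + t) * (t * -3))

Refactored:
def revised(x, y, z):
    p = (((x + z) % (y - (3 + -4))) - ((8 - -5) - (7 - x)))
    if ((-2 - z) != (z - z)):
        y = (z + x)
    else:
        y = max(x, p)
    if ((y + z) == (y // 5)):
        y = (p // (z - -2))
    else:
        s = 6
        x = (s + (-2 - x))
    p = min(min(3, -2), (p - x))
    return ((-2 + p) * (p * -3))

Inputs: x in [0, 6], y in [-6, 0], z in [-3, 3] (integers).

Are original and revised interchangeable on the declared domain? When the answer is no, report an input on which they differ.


Not equivalent: x=0, y=-6, z=-3 separates them (-360 vs -585).
original: t = -6; ((-2 - z) != (z - z)) -> true; y = -3; ((y + z) == (y // 5)) -> false; x = 4; t = -10; return -360
revised: p = -9; ((-2 - z) != (z - z)) -> true; y = -3; ((y + z) == (y // 5)) -> false; s = 6; x = 4; p = -13; return -585
verdict: not equivalent; witness: x=0, y=-6, z=-3


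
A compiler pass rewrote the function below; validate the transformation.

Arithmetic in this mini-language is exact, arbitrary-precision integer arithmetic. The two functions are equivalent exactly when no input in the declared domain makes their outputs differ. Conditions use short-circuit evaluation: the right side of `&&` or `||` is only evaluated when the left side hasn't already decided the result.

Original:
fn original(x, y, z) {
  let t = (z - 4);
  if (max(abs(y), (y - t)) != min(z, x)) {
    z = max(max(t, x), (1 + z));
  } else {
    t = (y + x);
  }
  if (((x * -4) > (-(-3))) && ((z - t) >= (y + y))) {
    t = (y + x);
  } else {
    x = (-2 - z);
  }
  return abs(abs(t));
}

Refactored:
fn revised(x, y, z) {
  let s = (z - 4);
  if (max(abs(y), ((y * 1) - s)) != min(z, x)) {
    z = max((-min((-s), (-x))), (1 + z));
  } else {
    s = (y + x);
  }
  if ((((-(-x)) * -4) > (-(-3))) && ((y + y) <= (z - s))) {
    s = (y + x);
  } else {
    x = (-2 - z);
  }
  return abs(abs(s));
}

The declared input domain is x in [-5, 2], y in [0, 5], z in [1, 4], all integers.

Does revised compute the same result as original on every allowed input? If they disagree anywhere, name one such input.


Behavior is preserved: although constant usage differs, min/max/abs usage differs, local variable names differ, comparison usage differs, arithmetic usage differs, the outputs never diverge.
One worked example (x=-5, y=0, z=1) — original: t := -3 | (max(abs(y), (y - t)) != min(z, x)): true | z := 2 | (((x * -4) > (-(-3))) && ((z - t) >= (y + y))): true | t := -5 | result 5; revised: s := -3 | (max(abs(y), ((y * 1) - s)) != min(z, x)): true | z := 2 | ((((-(-x)) * -4) > (-(-3))) && ((y + y) <= (z - s))): true | s := -5 | result 5; agreement on 5.
Checked all 192 inputs in the declared domain: the outputs agree on every one.
verdict: equivalent


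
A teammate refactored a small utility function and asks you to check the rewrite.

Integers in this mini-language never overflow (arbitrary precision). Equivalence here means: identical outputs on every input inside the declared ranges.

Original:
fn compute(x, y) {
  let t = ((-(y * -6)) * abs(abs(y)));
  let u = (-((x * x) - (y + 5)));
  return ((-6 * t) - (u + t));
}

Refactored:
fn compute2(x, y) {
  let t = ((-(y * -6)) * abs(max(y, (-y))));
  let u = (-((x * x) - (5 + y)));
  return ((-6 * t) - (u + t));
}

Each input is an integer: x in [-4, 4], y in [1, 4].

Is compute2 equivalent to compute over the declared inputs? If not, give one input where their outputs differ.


Comparing the listings, the differences include: min/max/abs usage differs.
Spot check at x=-1, y=4 — compute: t=96, then u=8, then returns -680. compute2: t=96, then u=8, then returns -680. Both give -680.
Checked all 36 inputs in the declared domain: the outputs agree on every one.
verdict: equivalent


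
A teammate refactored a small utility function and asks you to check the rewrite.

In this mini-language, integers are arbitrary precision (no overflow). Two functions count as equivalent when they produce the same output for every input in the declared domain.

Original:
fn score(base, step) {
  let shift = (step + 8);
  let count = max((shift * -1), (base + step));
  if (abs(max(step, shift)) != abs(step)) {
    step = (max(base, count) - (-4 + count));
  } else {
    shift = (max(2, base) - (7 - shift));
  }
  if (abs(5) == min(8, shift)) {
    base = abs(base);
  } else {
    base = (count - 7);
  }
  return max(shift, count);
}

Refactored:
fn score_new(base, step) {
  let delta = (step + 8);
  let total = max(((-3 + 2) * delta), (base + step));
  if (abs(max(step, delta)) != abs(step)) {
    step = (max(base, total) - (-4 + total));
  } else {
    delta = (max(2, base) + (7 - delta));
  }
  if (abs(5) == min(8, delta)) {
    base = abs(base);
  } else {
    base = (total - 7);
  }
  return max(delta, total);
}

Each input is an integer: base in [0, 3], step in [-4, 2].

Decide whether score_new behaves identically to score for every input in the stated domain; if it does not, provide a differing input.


There is a counterexample at base=0, step=-4: -1 on one side, 5 on the other.
score: shift := 4 | count := -4 | (abs(max(step, shift)) != abs(step)): false | shift := -1 | (abs(5) == min(8, shift)): false | base := -11 | result -1
score_new: delta := 4 | total := -4 | (abs(max(step, delta)) != abs(step)): false | delta := 5 | (abs(5) == min(8, delta)): true | base := 0 | result 5
verdict: not equivalent; witness: base=0, step=-4


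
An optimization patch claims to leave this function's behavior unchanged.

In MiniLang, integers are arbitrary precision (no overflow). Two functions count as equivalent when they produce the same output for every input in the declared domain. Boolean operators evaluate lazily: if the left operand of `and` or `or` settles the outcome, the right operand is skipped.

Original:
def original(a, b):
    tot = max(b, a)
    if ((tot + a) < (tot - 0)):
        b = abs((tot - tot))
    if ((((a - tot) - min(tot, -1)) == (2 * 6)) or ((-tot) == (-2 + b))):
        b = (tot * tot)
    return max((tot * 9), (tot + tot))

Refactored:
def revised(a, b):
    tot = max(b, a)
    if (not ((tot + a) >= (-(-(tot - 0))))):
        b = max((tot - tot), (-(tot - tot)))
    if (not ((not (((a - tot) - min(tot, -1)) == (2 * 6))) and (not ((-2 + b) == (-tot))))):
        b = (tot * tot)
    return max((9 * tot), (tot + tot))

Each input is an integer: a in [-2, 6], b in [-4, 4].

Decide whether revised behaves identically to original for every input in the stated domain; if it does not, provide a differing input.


The two are interchangeable: min/max/abs usage differs; also boolean connective usage differs; also comparison usage differs; also arithmetic usage differs, and every declared input agrees.
As a probe, take a=5, b=4: original runs tot=5, then ((tot + a) < (tot - 0)) is false, then ((((a - tot) - min(tot, -1)) == (2 * 6)) or ((-tot) == (-2 + b))) is false, then returns 45; revised runs tot=5, then (not ((tot + a) >= (-(-(tot - 0))))) is false, then (not ((not (((a - tot) - min(tot, -1)) == (2 * 6))) and (not ((-2 + b) == (-tot))))) is false, then returns 45; both end at 45.
An exhaustive pass over the 81 declared inputs shows identical outputs.
verdict: equivalent
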